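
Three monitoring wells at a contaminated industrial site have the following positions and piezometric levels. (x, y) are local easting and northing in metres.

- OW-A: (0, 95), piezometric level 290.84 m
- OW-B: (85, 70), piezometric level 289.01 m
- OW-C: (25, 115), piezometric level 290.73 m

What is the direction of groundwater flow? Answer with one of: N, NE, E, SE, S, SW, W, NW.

With h = a·x + b·y + c and OW-A as origin, the differences give:
  85·a + (-25)·b = -1.83
  25·a + 20·b = -0.11
Eliminate b (×20 and ×(-25), subtract): 2325·a = -39.350 → a = ∂h/∂x = -0.01692
Back-substitute: b = ∂h/∂y = +0.01566.
Flow = −∇h = (+0.01692 east, -0.01566 north), which points southeast.

SE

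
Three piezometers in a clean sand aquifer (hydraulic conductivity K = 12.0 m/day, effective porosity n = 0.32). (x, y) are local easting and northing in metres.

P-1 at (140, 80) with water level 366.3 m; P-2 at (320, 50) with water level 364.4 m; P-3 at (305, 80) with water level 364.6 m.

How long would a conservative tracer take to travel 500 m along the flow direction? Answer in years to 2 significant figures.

Taking P-1 as reference: P-2−P-1 = (180, -30, -1.9); P-3−P-1 = (165, 0, -1.7).
Solve a·Δx + b·Δy = Δh: det = 180·0 − 165·(-30) = 4950.
∂h/∂x = [(-1.9)·0 − (-1.7)·(-30)] / 4950 = -0.01030
∂h/∂y = [180·(-1.7) − 165·(-1.9)] / 4950 = +0.001515
|∇h| = √(-0.01030² + 0.001515²) = 0.01041
Seepage velocity v = K·i/n = 12.0 × 0.01041 / 0.32 = 0.3904 m/day.
t = 500 / 0.3904 = 1281 days = 3.51 years.

3.5 years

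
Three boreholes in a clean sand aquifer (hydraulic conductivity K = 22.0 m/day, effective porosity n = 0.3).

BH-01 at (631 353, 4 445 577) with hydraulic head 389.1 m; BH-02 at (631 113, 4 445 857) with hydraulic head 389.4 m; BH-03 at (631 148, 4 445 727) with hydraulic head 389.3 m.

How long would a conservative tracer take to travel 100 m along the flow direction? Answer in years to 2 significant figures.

4.6 years

Taking BH-01 as reference: BH-02−BH-01 = (-240, 280, +0.3); BH-03−BH-01 = (-205, 150, +0.2).
Solve a·Δx + b·Δy = Δh: det = (-240)·150 − (-205)·280 = 21400.
∂h/∂x = [(+0.3)·150 − (+0.2)·280] / 21400 = -0.0005140
∂h/∂y = [(-240)·(+0.2) − (-205)·(+0.3)] / 21400 = +0.0006308
|∇h| = √(-0.0005140² + 0.0006308²) = 0.0008137
Seepage velocity v = K·i/n = 22.0 × 0.0008137 / 0.3 = 0.05967 m/day.
t = 100 / 0.05967 = 1676 days = 4.59 years.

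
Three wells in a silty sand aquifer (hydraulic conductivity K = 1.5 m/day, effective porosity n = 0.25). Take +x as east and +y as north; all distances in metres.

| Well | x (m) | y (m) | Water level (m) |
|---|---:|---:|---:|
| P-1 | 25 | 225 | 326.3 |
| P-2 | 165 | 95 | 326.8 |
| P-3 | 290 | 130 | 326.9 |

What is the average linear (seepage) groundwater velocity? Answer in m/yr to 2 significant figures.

5.9 m/yr

Three-point gradient (reference P-1): Δ to P-2 = (140, -130, +0.5), Δ to P-3 = (265, -95, +0.6).
∂h/∂x = +0.001442, ∂h/∂y = -0.002293 (det = 21150).
|∇h| = √(0.001442² + -0.002293²) = 0.002709
Seepage velocity v = K·i/n = 1.5 × 0.002709 / 0.25 = 0.01625 m/day = 5.935 m/yr.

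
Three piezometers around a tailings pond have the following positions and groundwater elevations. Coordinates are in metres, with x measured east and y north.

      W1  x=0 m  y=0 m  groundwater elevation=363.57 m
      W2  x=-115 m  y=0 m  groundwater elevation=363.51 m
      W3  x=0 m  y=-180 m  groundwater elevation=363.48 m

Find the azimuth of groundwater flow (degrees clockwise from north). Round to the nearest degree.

226°

∂h/∂x = (363.51 − 363.57) / (-115 − 0) = +0.0005217
∂h/∂y = (363.48 − 363.57) / (-180 − 0) = +0.0005000
Flow direction (−∇h) has components (-0.0005217 E, -0.0005000 N).
Azimuth = atan2(E, N) = atan2(-0.0005217, -0.0005000) = 226.2° ≈ 226°.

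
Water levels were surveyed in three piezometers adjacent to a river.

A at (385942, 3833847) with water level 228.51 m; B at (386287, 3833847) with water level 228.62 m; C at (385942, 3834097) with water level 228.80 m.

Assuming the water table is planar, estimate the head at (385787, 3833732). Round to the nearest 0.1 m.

228.3 m

∂h/∂x = (228.62 − 228.51) / (386287 − 385942) = +0.0003188
∂h/∂y = (228.80 − 228.51) / (3834097 − 3833847) = +0.001160
h(385787, 3833732) = 228.51 + (+0.0003188)·(-155) + (+0.001160)·(-115) = 228.51 -0.049 -0.133 = 228.327 m.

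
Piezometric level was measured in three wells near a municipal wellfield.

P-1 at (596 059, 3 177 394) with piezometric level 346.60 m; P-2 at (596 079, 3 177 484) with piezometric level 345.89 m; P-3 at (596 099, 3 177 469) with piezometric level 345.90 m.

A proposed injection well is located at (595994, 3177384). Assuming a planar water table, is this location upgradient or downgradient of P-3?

upgradient

Differences from P-1: to P-2 (Δx, Δy, Δh) = (20, 90, -0.71); to P-3 = (40, 75, -0.70).
Determinant of the coordinate differences = 20·75 − 40·90 = -2100.
∂h/∂x = [(-0.71)·75 − (-0.70)·90] / -2100 = -0.004643
∂h/∂y = [20·(-0.70) − 40·(-0.71)] / -2100 = -0.006857
Head at (595994, 3177384) = 346.60 + (-0.004643)·(-65) + (-0.006857)·(-10) = 346.97 m.
That is higher than the 345.90 m at P-3, so the point is upgradient.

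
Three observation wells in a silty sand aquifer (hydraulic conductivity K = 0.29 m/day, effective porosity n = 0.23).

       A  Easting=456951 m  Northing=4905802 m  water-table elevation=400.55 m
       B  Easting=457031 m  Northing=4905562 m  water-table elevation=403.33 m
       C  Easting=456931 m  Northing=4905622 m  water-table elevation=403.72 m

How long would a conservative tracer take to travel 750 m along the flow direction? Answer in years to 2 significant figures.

Differences from A: to B (Δx, Δy, Δh) = (80, -240, +2.78); to C = (-20, -180, +3.17).
Determinant of the coordinate differences = 80·(-180) − (-20)·(-240) = -19200.
∂h/∂x = [(+2.78)·(-180) − (+3.17)·(-240)] / -19200 = -0.01356
∂h/∂y = [80·(+3.17) − (-20)·(+2.78)] / -19200 = -0.01610
|∇h| = √(-0.01356² + -0.01610²) = 0.02105
Seepage velocity v = K·i/n = 0.29 × 0.02105 / 0.23 = 0.02654 m/day.
t = 750 / 0.02654 = 2.826e+04 days = 77.4 years.

77 years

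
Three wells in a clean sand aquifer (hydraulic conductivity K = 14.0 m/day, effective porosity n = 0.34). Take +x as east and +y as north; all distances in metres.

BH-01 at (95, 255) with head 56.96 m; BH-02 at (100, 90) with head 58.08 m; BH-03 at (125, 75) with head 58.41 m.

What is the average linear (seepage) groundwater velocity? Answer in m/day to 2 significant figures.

0.47 m/day

With h = a·x + b·y + c and BH-01 as origin, the differences give:
  5·a + (-165)·b = +1.12
  30·a + (-180)·b = +1.45
Eliminate b (×(-180) and ×(-165), subtract): 4050·a = 37.650 → a = ∂h/∂x = +0.009296
Back-substitute: b = ∂h/∂y = -0.006506.
|∇h| = √(0.009296² + -0.006506²) = 0.01135
Seepage velocity v = K·i/n = 14.0 × 0.01135 / 0.34 = 0.4674 m/day.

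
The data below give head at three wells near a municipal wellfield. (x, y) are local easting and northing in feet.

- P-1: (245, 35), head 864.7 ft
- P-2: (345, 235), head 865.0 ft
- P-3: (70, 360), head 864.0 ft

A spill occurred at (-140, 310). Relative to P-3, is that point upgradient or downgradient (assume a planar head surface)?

downgradient

Taking P-1 as reference: P-2−P-1 = (100, 200, +0.3); P-3−P-1 = (-175, 325, -0.7).
Solve a·Δx + b·Δy = Δh: det = 100·325 − (-175)·200 = 67500.
∂h/∂x = [(+0.3)·325 − (-0.7)·200] / 67500 = +0.003519
∂h/∂y = [100·(-0.7) − (-175)·(+0.3)] / 67500 = -0.0002593
Head at (-140, 310) = 864.7 + (+0.003519)·(-385) + (-0.0002593)·(275) = 863.27 ft.
That is lower than the 864.0 ft at P-3, so the point is downgradient.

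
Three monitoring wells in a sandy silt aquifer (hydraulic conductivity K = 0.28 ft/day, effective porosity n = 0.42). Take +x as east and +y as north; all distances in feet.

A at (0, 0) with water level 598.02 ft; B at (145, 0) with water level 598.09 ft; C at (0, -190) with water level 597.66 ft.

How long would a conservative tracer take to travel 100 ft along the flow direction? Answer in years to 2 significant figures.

210 years

∂h/∂x = (598.09 − 598.02) / (145 − 0) = +0.0004828
∂h/∂y = (597.66 − 598.02) / (-190 − 0) = +0.001895
|∇h| = √(0.0004828² + 0.001895²) = 0.001956
Seepage velocity v = K·i/n = 0.28 × 0.001956 / 0.42 = 0.001304 ft/day.
t = 100 / 0.001304 = 7.669e+04 days = 210 years.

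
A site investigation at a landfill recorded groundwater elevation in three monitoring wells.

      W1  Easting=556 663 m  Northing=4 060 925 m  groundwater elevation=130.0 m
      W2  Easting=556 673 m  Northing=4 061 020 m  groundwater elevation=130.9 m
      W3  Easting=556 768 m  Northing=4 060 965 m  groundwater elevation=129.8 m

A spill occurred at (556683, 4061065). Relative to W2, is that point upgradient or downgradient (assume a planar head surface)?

Three-point gradient (reference W1): Δ to W2 = (10, 95, +0.9), Δ to W3 = (105, 40, -0.2).
∂h/∂x = -0.005744, ∂h/∂y = +0.01008 (det = -9575).
Head at (556683, 4061065) = 130.0 + (-0.005744)·(20) + (+0.01008)·(140) = 131.30 m.
That is higher than the 130.9 m at W2, so the point is upgradient.

upgradient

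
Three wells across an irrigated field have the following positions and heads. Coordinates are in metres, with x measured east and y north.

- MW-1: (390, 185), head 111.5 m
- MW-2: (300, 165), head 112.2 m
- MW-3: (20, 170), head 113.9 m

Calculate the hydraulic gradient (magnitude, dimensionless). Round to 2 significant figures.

With h = a·x + b·y + c and MW-1 as origin, the differences give:
  (-90)·a + (-20)·b = +0.7
  (-370)·a + (-15)·b = +2.4
Eliminate b (×(-15) and ×(-20), subtract): -6050·a = 37.50 → a = ∂h/∂x = -0.006198
Back-substitute: b = ∂h/∂y = -0.007107.
|∇h| = √(-0.006198² + -0.007107²) = 0.00943

0.0094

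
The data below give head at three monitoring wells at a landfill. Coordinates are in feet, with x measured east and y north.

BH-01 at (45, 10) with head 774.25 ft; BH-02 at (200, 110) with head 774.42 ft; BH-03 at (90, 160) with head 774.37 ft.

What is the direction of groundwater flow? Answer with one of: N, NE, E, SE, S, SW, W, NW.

With h = a·x + b·y + c and BH-01 as origin, the differences give:
  155·a + 100·b = +0.17
  45·a + 150·b = +0.12
Eliminate b (×150 and ×100, subtract): 18750·a = 13.500 → a = ∂h/∂x = +0.0007200
Back-substitute: b = ∂h/∂y = +0.0005840.
Flow = −∇h = (-0.0007200 east, -0.0005840 north), which points southwest.

SW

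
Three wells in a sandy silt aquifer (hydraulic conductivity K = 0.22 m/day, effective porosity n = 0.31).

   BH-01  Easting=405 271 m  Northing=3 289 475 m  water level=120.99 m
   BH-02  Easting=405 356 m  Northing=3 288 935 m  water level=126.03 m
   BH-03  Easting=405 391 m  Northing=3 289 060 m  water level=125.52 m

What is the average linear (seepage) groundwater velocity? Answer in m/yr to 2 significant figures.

Taking BH-01 as reference: BH-02−BH-01 = (85, -540, +5.04); BH-03−BH-01 = (120, -415, +4.53).
Determinant of the coordinate differences = 85·(-415) − 120·(-540) = 29525.
∂h/∂x = [(+5.04)·(-415) − (+4.53)·(-540)] / 29525 = +0.01201
∂h/∂y = [85·(+4.53) − 120·(+5.04)] / 29525 = -0.007443
|∇h| = √(0.01201² + -0.007443²) = 0.01413
Seepage velocity v = K·i/n = 0.22 × 0.01413 / 0.31 = 0.01003 m/day = 3.663 m/yr.

3.7 m/yr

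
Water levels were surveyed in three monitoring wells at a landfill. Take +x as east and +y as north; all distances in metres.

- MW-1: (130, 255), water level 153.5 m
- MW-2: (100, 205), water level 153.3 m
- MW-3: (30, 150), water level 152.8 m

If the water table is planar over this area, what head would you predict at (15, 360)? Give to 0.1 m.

Taking MW-1 as reference: MW-2−MW-1 = (-30, -50, -0.2); MW-3−MW-1 = (-100, -105, -0.7).
Solve a·Δx + b·Δy = Δh: det = (-30)·(-105) − (-100)·(-50) = -1850.
∂h/∂x = [(-0.2)·(-105) − (-0.7)·(-50)] / -1850 = +0.007568
∂h/∂y = [(-30)·(-0.7) − (-100)·(-0.2)] / -1850 = -0.0005405
h(15, 360) = 153.5 + (+0.007568)·(-115) + (-0.0005405)·(105) = 153.5 -0.870 -0.057 = 152.573 m.

152.6 m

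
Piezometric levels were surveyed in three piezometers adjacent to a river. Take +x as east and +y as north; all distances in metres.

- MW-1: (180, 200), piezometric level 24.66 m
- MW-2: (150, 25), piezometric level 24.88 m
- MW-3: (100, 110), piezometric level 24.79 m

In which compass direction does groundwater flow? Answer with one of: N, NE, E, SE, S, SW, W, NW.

N

With h = a·x + b·y + c and MW-1 as origin, the differences give:
  (-30)·a + (-175)·b = +0.22
  (-80)·a + (-90)·b = +0.13
Eliminate b (×(-90) and ×(-175), subtract): -11300·a = 2.950 → a = ∂h/∂x = -0.0002611
Back-substitute: b = ∂h/∂y = -0.001212.
Flow = −∇h = (+0.0002611 east, +0.001212 north), which points north.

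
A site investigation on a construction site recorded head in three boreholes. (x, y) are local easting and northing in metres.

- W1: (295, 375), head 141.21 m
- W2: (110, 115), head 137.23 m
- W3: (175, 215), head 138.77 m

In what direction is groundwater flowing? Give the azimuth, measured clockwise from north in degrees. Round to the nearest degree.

175°

With h = a·x + b·y + c and W1 as origin, the differences give:
  (-185)·a + (-260)·b = -3.98
  (-120)·a + (-160)·b = -2.44
Eliminate b (×(-160) and ×(-260), subtract): -1600·a = 2.400 → a = ∂h/∂x = -0.001500
Back-substitute: b = ∂h/∂y = +0.01638.
Flow direction (−∇h) has components (+0.001500 E, -0.01638 N).
Azimuth = atan2(E, N) = atan2(+0.001500, -0.01638) = 174.8° ≈ 175°.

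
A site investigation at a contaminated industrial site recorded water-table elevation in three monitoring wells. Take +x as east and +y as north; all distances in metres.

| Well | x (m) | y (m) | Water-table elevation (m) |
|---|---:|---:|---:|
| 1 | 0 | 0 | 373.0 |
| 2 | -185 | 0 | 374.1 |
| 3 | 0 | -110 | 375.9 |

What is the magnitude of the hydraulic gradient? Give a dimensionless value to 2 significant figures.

∂h/∂x = (374.1 − 373.0) / (-185 − 0) = -0.005946
∂h/∂y = (375.9 − 373.0) / (-110 − 0) = -0.02636
|∇h| = √(-0.005946² + -0.02636²) = 0.02702

0.027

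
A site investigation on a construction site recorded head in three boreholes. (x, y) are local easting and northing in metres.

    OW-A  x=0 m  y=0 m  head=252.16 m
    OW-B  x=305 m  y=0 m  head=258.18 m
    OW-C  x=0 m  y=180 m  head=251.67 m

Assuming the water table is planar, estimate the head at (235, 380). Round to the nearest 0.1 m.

255.8 m

∂h/∂x = (258.18 − 252.16) / (305 − 0) = +0.01974
∂h/∂y = (251.67 − 252.16) / (180 − 0) = -0.002722
h(235, 380) = 252.16 + (+0.01974)·(235) + (-0.002722)·(380) = 252.16 +4.638 -1.034 = 255.764 m.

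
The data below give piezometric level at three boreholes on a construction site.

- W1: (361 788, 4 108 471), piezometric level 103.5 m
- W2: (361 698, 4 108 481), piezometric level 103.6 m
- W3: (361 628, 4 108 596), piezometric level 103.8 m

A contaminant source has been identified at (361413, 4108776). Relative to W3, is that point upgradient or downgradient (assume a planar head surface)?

With h = a·x + b·y + c and W1 as origin, the differences give:
  (-90)·a + 10·b = +0.1
  (-160)·a + 125·b = +0.3
Eliminate b (×125 and ×10, subtract): -9650·a = 9.50 → a = ∂h/∂x = -0.0009845
Back-substitute: b = ∂h/∂y = +0.001140.
Head at (361413, 4108776) = 103.5 + (-0.0009845)·(-375) + (+0.001140)·(305) = 104.22 m.
That is higher than the 103.8 m at W3, so the point is upgradient.

upgradient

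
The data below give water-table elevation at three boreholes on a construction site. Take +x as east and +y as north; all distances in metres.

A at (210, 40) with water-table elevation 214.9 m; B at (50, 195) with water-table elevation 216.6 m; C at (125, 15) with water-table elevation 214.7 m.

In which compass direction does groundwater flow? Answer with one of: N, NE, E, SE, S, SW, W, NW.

S

Differences from A: to B (Δx, Δy, Δh) = (-160, 155, +1.7); to C = (-85, -25, -0.2).
Solve a·Δx + b·Δy = Δh: det = (-160)·(-25) − (-85)·155 = 17175.
∂h/∂x = [(+1.7)·(-25) − (-0.2)·155] / 17175 = -0.0006696
∂h/∂y = [(-160)·(-0.2) − (-85)·(+1.7)] / 17175 = +0.01028
Flow = −∇h = (+0.0006696 east, -0.01028 north), which points south.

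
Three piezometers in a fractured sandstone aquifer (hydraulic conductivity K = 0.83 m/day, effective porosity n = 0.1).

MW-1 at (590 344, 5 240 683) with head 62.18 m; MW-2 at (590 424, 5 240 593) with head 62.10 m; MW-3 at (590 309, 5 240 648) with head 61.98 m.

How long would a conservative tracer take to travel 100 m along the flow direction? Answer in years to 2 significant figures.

Taking MW-1 as reference: MW-2−MW-1 = (80, -90, -0.08); MW-3−MW-1 = (-35, -35, -0.20).
Determinant of the coordinate differences = 80·(-35) − (-35)·(-90) = -5950.
∂h/∂x = [(-0.08)·(-35) − (-0.20)·(-90)] / -5950 = +0.002555
∂h/∂y = [80·(-0.20) − (-35)·(-0.08)] / -5950 = +0.003160
|∇h| = √(0.002555² + 0.003160²) = 0.004064
Seepage velocity v = K·i/n = 0.83 × 0.004064 / 0.1 = 0.03373 m/day.
t = 100 / 0.03373 = 2965 days = 8.12 years.

8.1 years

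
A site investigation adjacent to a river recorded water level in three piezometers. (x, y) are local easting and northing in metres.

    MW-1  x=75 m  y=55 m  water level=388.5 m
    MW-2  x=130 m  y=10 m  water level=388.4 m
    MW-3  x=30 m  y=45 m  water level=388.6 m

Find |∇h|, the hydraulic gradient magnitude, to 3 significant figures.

Differences from MW-1: to MW-2 (Δx, Δy, Δh) = (55, -45, -0.1); to MW-3 = (-45, -10, +0.1).
Solve a·Δx + b·Δy = Δh: det = 55·(-10) − (-45)·(-45) = -2575.
∂h/∂x = [(-0.1)·(-10) − (+0.1)·(-45)] / -2575 = -0.002136
∂h/∂y = [55·(+0.1) − (-45)·(-0.1)] / -2575 = -0.0003883
|∇h| = √(-0.002136² + -0.0003883²) = 0.002171

0.00217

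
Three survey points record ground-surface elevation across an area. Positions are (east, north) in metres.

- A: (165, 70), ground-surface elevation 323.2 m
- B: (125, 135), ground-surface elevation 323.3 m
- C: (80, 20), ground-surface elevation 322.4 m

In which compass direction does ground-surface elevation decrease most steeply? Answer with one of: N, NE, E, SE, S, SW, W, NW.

With z = a·x + b·y + c and A as origin, the differences give:
  (-40)·a + 65·b = +0.1
  (-85)·a + (-50)·b = -0.8
Eliminate b (×(-50) and ×65, subtract): 7525·a = 47.00 → a = ∂z/∂x = +0.006246
Back-substitute: b = ∂z/∂y = +0.005382.
Steepest decrease is along −∇f = (-0.006246 E, -0.005382 N) → southwest.

SW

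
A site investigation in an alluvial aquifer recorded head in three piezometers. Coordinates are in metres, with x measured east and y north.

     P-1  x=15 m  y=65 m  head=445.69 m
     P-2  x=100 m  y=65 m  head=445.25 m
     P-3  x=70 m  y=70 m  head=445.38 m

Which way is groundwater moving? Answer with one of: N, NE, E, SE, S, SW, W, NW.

With h = a·x + b·y + c and P-1 as origin, the differences give:
  85·a + 0·b = -0.44
  55·a + 5·b = -0.31
Eliminate b (×5 and ×0, subtract): 425·a = -2.200 → a = ∂h/∂x = -0.005176
Back-substitute: b = ∂h/∂y = -0.005059.
Flow = −∇h = (+0.005176 east, +0.005059 north), which points northeast.

NE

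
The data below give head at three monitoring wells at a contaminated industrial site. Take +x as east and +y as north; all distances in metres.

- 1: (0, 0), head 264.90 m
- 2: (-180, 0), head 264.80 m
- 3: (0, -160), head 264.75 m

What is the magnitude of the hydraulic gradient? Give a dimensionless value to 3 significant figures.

0.00109

∂h/∂x = (264.80 − 264.90) / (-180 − 0) = +0.0005556
∂h/∂y = (264.75 − 264.90) / (-160 − 0) = +0.0009375
|∇h| = √(0.0005556² + 0.0009375²) = 0.00109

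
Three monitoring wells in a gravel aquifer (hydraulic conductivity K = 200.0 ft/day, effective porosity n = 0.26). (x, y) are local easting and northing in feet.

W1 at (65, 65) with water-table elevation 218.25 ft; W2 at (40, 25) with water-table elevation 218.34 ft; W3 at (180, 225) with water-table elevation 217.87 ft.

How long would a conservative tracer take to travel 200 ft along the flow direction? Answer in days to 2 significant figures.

130 days

With h = a·x + b·y + c and W1 as origin, the differences give:
  (-25)·a + (-40)·b = +0.09
  115·a + 160·b = -0.38
Eliminate b (×160 and ×(-40), subtract): 600·a = -0.800 → a = ∂h/∂x = -0.001333
Back-substitute: b = ∂h/∂y = -0.001417.
|∇h| = √(-0.001333² + -0.001417²) = 0.001945
Seepage velocity v = K·i/n = 200.0 × 0.001945 / 0.26 = 1.496 ft/day.
t = 200 / 1.496 = 133.7 days.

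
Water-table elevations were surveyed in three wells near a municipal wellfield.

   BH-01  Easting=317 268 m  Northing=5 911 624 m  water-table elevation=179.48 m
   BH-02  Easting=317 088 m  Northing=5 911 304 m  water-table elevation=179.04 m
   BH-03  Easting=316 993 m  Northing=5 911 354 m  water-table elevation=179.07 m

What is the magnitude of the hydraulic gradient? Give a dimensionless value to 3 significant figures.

Differences from BH-01: to BH-02 (Δx, Δy, Δh) = (-180, -320, -0.44); to BH-03 = (-275, -270, -0.41).
Determinant of the coordinate differences = (-180)·(-270) − (-275)·(-320) = -39400.
∂h/∂x = [(-0.44)·(-270) − (-0.41)·(-320)] / -39400 = +0.0003147
∂h/∂y = [(-180)·(-0.41) − (-275)·(-0.44)] / -39400 = +0.001198
|∇h| = √(0.0003147² + 0.001198²) = 0.001239

0.00124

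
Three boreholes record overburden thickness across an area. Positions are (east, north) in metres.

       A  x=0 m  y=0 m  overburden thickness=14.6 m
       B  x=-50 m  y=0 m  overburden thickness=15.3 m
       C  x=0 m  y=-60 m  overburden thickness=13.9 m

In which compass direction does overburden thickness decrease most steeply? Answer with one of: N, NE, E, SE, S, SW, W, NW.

∂d/∂x = (15.3 − 14.6) / (-50 − 0) = -0.01400
∂d/∂y = (13.9 − 14.6) / (-60 − 0) = +0.01167
Steepest decrease is along −∇f = (+0.01400 E, -0.01167 N) → southeast.

SE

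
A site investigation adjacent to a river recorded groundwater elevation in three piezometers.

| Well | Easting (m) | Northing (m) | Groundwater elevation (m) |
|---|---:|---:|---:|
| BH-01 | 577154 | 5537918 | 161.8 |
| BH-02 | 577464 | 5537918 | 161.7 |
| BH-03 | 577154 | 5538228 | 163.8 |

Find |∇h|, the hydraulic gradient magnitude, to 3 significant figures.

∂h/∂x = (161.7 − 161.8) / (577464 − 577154) = -0.0003226
∂h/∂y = (163.8 − 161.8) / (5538228 − 5537918) = +0.006452
|∇h| = √(-0.0003226² + 0.006452²) = 0.00646

0.00646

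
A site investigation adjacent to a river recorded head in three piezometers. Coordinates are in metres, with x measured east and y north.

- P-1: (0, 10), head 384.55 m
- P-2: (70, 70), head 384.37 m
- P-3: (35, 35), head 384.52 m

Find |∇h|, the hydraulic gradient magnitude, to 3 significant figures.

0.0143

Taking P-1 as reference: P-2−P-1 = (70, 60, -0.18); P-3−P-1 = (35, 25, -0.03).
Solve a·Δx + b·Δy = Δh: det = 70·25 − 35·60 = -350.
∂h/∂x = [(-0.18)·25 − (-0.03)·60] / -350 = +0.007714
∂h/∂y = [70·(-0.03) − 35·(-0.18)] / -350 = -0.01200
|∇h| = √(0.007714² + -0.01200²) = 0.01427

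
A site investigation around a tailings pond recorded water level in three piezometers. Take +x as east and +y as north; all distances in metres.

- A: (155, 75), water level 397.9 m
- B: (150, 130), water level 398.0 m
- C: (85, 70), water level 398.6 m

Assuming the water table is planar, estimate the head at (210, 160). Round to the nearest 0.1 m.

397.4 m

With h = a·x + b·y + c and A as origin, the differences give:
  (-5)·a + 55·b = +0.1
  (-70)·a + (-5)·b = +0.7
Eliminate b (×(-5) and ×55, subtract): 3875·a = -39.00 → a = ∂h/∂x = -0.01006
Back-substitute: b = ∂h/∂y = +0.0009032.
h(210, 160) = 397.9 + (-0.01006)·(55) + (+0.0009032)·(85) = 397.9 -0.554 +0.077 = 397.423 m.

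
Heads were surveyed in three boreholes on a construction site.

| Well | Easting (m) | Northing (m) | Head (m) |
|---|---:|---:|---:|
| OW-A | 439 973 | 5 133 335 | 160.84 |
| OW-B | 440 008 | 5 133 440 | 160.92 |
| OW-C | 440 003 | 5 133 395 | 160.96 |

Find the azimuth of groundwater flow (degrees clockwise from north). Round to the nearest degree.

283°

Taking OW-A as reference: OW-B−OW-A = (35, 105, +0.08); OW-C−OW-A = (30, 60, +0.12).
Determinant of the coordinate differences = 35·60 − 30·105 = -1050.
∂h/∂x = [(+0.08)·60 − (+0.12)·105] / -1050 = +0.007429
∂h/∂y = [35·(+0.12) − 30·(+0.08)] / -1050 = -0.001714
Flow direction (−∇h) has components (-0.007429 E, +0.001714 N).
Azimuth = atan2(E, N) = atan2(-0.007429, +0.001714) = 283.0° ≈ 283°.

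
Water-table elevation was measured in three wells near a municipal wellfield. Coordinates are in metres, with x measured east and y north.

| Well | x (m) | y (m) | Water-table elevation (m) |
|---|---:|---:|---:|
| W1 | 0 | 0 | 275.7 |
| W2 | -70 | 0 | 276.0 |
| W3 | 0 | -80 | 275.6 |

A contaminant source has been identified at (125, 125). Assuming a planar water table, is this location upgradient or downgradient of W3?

downgradient

∂h/∂x = (276.0 − 275.7) / (-70 − 0) = -0.004286
∂h/∂y = (275.6 − 275.7) / (-80 − 0) = +0.001250
Head at (125, 125) = 275.7 + (-0.004286)·(125) + (+0.001250)·(125) = 275.32 m.
That is lower than the 275.6 m at W3, so the point is downgradient.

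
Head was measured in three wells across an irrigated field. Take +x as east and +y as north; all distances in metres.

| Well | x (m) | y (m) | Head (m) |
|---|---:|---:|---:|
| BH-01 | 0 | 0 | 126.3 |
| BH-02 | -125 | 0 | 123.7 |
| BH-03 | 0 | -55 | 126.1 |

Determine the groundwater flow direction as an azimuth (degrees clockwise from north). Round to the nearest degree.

260°

∂h/∂x = (123.7 − 126.3) / (-125 − 0) = +0.02080
∂h/∂y = (126.1 − 126.3) / (-55 − 0) = +0.003636
Flow direction (−∇h) has components (-0.02080 E, -0.003636 N).
Azimuth = atan2(E, N) = atan2(-0.02080, -0.003636) = 260.1° ≈ 260°.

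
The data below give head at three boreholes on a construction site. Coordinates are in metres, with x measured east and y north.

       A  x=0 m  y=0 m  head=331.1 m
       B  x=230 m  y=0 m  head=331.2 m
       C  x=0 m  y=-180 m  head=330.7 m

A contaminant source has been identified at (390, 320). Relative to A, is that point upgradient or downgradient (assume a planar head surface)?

∂h/∂x = (331.2 − 331.1) / (230 − 0) = +0.0004348
∂h/∂y = (330.7 − 331.1) / (-180 − 0) = +0.002222
Head at (390, 320) = 331.1 + (+0.0004348)·(390) + (+0.002222)·(320) = 331.98 m.
That is higher than the 331.1 m at A, so the point is upgradient.

upgradient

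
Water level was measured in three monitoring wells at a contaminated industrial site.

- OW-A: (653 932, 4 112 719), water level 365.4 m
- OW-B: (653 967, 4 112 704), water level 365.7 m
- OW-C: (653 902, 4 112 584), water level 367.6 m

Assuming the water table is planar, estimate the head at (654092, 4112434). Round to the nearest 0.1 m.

Taking OW-A as reference: OW-B−OW-A = (35, -15, +0.3); OW-C−OW-A = (-30, -135, +2.2).
Solve a·Δx + b·Δy = Δh: det = 35·(-135) − (-30)·(-15) = -5175.
∂h/∂x = [(+0.3)·(-135) − (+2.2)·(-15)] / -5175 = +0.001449
∂h/∂y = [35·(+2.2) − (-30)·(+0.3)] / -5175 = -0.01662
h(654092, 4112434) = 365.4 + (+0.001449)·(160) + (-0.01662)·(-285) = 365.4 +0.232 +4.736 = 370.368 m.

370.4 m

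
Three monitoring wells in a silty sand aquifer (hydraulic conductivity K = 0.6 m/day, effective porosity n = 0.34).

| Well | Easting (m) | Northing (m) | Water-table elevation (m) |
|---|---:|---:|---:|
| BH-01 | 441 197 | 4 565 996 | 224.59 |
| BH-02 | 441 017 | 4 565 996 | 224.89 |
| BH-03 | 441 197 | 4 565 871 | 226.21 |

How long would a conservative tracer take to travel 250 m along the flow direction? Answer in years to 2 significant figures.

30 years

∂h/∂x = (224.89 − 224.59) / (441017 − 441197) = -0.001667
∂h/∂y = (226.21 − 224.59) / (4565871 − 4565996) = -0.01296
|∇h| = √(-0.001667² + -0.01296²) = 0.01307
Seepage velocity v = K·i/n = 0.6 × 0.01307 / 0.34 = 0.02306 m/day.
t = 250 / 0.02306 = 1.084e+04 days = 29.7 years.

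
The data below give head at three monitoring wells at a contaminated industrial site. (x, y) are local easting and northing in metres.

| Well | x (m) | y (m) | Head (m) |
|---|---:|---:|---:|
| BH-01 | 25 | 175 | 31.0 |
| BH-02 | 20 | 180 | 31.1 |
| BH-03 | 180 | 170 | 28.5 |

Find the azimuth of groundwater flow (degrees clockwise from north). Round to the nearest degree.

104°

Taking BH-01 as reference: BH-02−BH-01 = (-5, 5, +0.1); BH-03−BH-01 = (155, -5, -2.5).
Solve a·Δx + b·Δy = Δh: det = (-5)·(-5) − 155·5 = -750.
∂h/∂x = [(+0.1)·(-5) − (-2.5)·5] / -750 = -0.01600
∂h/∂y = [(-5)·(-2.5) − 155·(+0.1)] / -750 = +0.004000
Flow direction (−∇h) has components (+0.01600 E, -0.004000 N).
Azimuth = atan2(E, N) = atan2(+0.01600, -0.004000) = 104.0° ≈ 104°.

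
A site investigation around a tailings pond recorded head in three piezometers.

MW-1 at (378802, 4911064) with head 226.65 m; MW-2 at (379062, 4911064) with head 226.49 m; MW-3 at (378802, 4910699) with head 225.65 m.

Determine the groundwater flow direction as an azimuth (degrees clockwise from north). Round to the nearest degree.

167°

∂h/∂x = (226.49 − 226.65) / (379062 − 378802) = -0.0006154
∂h/∂y = (225.65 − 226.65) / (4910699 − 4911064) = +0.002740
Flow direction (−∇h) has components (+0.0006154 E, -0.002740 N).
Azimuth = atan2(E, N) = atan2(+0.0006154, -0.002740) = 167.3° ≈ 167°.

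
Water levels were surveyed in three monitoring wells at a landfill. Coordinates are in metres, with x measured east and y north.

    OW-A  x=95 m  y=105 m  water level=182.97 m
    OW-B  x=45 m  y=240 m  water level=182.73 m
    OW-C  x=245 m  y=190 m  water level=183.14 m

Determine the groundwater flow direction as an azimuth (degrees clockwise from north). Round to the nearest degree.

Three-point gradient (reference OW-A): Δ to OW-B = (-50, 135, -0.24), Δ to OW-C = (150, 85, +0.17).
∂h/∂x = +0.001769, ∂h/∂y = -0.001122 (det = -24500).
Flow direction (−∇h) has components (-0.001769 E, +0.001122 N).
Azimuth = atan2(E, N) = atan2(-0.001769, +0.001122) = 302.4° ≈ 302°.

302°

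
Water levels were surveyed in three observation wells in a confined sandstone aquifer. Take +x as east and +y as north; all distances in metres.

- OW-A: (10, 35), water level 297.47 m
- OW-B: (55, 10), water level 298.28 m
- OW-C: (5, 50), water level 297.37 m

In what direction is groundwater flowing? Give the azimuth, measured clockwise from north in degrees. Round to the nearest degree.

273°

Taking OW-A as reference: OW-B−OW-A = (45, -25, +0.81); OW-C−OW-A = (-5, 15, -0.10).
Determinant of the coordinate differences = 45·15 − (-5)·(-25) = 550.
∂h/∂x = [(+0.81)·15 − (-0.10)·(-25)] / 550 = +0.01755
∂h/∂y = [45·(-0.10) − (-5)·(+0.81)] / 550 = -0.0008182
Flow direction (−∇h) has components (-0.01755 E, +0.0008182 N).
Azimuth = atan2(E, N) = atan2(-0.01755, +0.0008182) = 272.7° ≈ 273°.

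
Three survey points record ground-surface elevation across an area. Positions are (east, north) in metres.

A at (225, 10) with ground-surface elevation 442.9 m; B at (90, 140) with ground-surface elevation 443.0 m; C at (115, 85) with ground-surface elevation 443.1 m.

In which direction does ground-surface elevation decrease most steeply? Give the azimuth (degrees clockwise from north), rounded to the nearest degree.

Differences from A: to B (Δx, Δy, Δh) = (-135, 130, +0.1); to C = (-110, 75, +0.2).
Determinant of the coordinate differences = (-135)·75 − (-110)·130 = 4175.
∂z/∂x = [(+0.1)·75 − (+0.2)·130] / 4175 = -0.004431
∂z/∂y = [(-135)·(+0.2) − (-110)·(+0.1)] / 4175 = -0.003832
Steepest decrease is along −∇f: components (+0.004431 E, +0.003832 N).
Azimuth = atan2(+0.004431, +0.003832) = 49.1° ≈ 049°.

049°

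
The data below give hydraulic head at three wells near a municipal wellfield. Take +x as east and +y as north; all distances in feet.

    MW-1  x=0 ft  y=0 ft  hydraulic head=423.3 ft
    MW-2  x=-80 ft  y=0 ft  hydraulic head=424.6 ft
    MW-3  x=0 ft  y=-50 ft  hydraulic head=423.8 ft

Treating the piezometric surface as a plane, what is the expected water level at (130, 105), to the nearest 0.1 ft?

420.1 ft

∂h/∂x = (424.6 − 423.3) / (-80 − 0) = -0.01625
∂h/∂y = (423.8 − 423.3) / (-50 − 0) = -0.01000
h(130, 105) = 423.3 + (-0.01625)·(130) + (-0.01000)·(105) = 423.3 -2.113 -1.050 = 420.137 ft.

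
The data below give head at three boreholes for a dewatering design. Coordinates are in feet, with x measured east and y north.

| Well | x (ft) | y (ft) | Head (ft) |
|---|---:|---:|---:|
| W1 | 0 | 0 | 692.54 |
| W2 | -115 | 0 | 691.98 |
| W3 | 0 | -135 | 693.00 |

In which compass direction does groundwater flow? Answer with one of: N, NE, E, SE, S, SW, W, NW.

NW

∂h/∂x = (691.98 − 692.54) / (-115 − 0) = +0.004870
∂h/∂y = (693.00 − 692.54) / (-135 − 0) = -0.003407
Flow = −∇h = (-0.004870 east, +0.003407 north), which points northwest.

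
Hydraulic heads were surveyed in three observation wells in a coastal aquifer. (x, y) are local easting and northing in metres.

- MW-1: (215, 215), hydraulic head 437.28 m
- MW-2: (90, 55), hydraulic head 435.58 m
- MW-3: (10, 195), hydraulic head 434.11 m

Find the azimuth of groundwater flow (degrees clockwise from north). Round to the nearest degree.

276°

With h = a·x + b·y + c and MW-1 as origin, the differences give:
  (-125)·a + (-160)·b = -1.70
  (-205)·a + (-20)·b = -3.17
Eliminate b (×(-20) and ×(-160), subtract): -30300·a = -473.200 → a = ∂h/∂x = +0.01562
Back-substitute: b = ∂h/∂y = -0.001576.
Flow direction (−∇h) has components (-0.01562 E, +0.001576 N).
Azimuth = atan2(E, N) = atan2(-0.01562, +0.001576) = 275.8° ≈ 276°.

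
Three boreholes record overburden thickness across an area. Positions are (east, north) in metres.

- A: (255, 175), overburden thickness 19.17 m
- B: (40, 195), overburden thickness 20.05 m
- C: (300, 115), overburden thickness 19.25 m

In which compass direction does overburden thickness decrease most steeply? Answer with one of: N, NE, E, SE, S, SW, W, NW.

NE

Three-point gradient (reference A): Δ to B = (-215, 20, +0.88), Δ to C = (45, -60, +0.08).
∂d/∂x = -0.004533, ∂d/∂y = -0.004733 (det = 12000).
Steepest decrease is along −∇f = (+0.004533 E, +0.004733 N) → northeast.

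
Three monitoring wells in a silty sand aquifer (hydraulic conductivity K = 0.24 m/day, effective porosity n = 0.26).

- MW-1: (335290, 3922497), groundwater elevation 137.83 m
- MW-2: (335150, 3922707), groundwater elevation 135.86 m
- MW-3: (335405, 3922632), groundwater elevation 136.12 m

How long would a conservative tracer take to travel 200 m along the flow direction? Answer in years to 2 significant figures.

Taking MW-1 as reference: MW-2−MW-1 = (-140, 210, -1.97); MW-3−MW-1 = (115, 135, -1.71).
Determinant of the coordinate differences = (-140)·135 − 115·210 = -43050.
∂h/∂x = [(-1.97)·135 − (-1.71)·210] / -43050 = -0.002164
∂h/∂y = [(-140)·(-1.71) − 115·(-1.97)] / -43050 = -0.01082
|∇h| = √(-0.002164² + -0.01082²) = 0.01103
Seepage velocity v = K·i/n = 0.24 × 0.01103 / 0.26 = 0.01018 m/day.
t = 200 / 0.01018 = 1.965e+04 days = 53.8 years.

54 years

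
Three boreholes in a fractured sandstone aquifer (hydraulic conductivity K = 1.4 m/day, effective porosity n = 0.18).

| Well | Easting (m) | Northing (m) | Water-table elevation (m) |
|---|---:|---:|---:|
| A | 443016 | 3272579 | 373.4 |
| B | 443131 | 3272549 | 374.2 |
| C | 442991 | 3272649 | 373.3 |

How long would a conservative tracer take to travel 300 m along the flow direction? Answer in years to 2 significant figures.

Three-point gradient (reference A): Δ to B = (115, -30, +0.8), Δ to C = (-25, 70, -0.1).
∂h/∂x = +0.007260, ∂h/∂y = +0.001164 (det = 7300).
|∇h| = √(0.007260² + 0.001164²) = 0.007353
Seepage velocity v = K·i/n = 1.4 × 0.007353 / 0.18 = 0.05719 m/day.
t = 300 / 0.05719 = 5246 days = 14.4 years.

14 years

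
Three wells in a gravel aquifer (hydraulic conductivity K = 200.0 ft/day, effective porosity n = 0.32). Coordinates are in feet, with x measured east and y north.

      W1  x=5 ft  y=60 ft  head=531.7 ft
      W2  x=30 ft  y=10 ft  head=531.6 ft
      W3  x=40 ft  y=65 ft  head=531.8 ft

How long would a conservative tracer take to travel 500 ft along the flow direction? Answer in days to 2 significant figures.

200 days

Taking W1 as reference: W2−W1 = (25, -50, -0.1); W3−W1 = (35, 5, +0.1).
Determinant of the coordinate differences = 25·5 − 35·(-50) = 1875.
∂h/∂x = [(-0.1)·5 − (+0.1)·(-50)] / 1875 = +0.002400
∂h/∂y = [25·(+0.1) − 35·(-0.1)] / 1875 = +0.003200
|∇h| = √(0.002400² + 0.003200²) = 0.004
Seepage velocity v = K·i/n = 200.0 × 0.004 / 0.32 = 2.5 ft/day.
t = 500 / 2.5 = 200 days.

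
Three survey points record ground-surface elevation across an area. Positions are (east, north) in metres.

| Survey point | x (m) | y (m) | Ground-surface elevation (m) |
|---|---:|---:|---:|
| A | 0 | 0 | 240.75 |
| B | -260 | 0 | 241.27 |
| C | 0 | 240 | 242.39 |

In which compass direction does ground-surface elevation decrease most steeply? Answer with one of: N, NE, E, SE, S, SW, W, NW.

S

∂z/∂x = (241.27 − 240.75) / (-260 − 0) = -0.002000
∂z/∂y = (242.39 − 240.75) / (240 − 0) = +0.006833
Steepest decrease is along −∇f = (+0.002000 E, -0.006833 N) → south.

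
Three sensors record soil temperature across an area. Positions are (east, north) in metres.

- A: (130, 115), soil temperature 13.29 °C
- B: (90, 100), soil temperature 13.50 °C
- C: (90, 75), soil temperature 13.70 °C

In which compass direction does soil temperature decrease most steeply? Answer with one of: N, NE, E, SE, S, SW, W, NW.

N

Three-point gradient (reference A): Δ to B = (-40, -15, +0.21), Δ to C = (-40, -40, +0.41).
∂T/∂x = -0.002250, ∂T/∂y = -0.008000 (det = 1000).
Steepest decrease is along −∇f = (+0.002250 E, +0.008000 N) → north.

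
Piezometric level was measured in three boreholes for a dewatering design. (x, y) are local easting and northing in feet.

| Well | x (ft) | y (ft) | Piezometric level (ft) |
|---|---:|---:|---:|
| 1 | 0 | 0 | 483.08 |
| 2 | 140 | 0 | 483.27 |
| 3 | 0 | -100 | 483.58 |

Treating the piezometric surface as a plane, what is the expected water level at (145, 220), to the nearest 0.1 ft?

∂h/∂x = (483.27 − 483.08) / (140 − 0) = +0.001357
∂h/∂y = (483.58 − 483.08) / (-100 − 0) = -0.005000
h(145, 220) = 483.08 + (+0.001357)·(145) + (-0.005000)·(220) = 483.08 +0.197 -1.100 = 482.177 ft.

482.2 ft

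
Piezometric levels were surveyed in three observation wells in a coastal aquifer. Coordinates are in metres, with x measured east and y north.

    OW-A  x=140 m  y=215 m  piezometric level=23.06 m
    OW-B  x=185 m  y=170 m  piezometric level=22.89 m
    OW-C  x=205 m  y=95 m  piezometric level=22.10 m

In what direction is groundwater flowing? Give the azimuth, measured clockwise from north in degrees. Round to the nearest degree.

215°

Differences from OW-A: to OW-B (Δx, Δy, Δh) = (45, -45, -0.17); to OW-C = (65, -120, -0.96).
Determinant of the coordinate differences = 45·(-120) − 65·(-45) = -2475.
∂h/∂x = [(-0.17)·(-120) − (-0.96)·(-45)] / -2475 = +0.009212
∂h/∂y = [45·(-0.96) − 65·(-0.17)] / -2475 = +0.01299
Flow direction (−∇h) has components (-0.009212 E, -0.01299 N).
Azimuth = atan2(E, N) = atan2(-0.009212, -0.01299) = 215.3° ≈ 215°.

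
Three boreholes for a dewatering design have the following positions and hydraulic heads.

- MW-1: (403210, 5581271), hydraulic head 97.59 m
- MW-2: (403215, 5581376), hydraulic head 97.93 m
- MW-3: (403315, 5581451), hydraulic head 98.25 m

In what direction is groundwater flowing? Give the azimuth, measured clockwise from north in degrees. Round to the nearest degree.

With h = a·x + b·y + c and MW-1 as origin, the differences give:
  5·a + 105·b = +0.34
  105·a + 180·b = +0.66
Eliminate b (×180 and ×105, subtract): -10125·a = -8.100 → a = ∂h/∂x = +0.0008000
Back-substitute: b = ∂h/∂y = +0.003200.
Flow direction (−∇h) has components (-0.0008000 E, -0.003200 N).
Azimuth = atan2(E, N) = atan2(-0.0008000, -0.003200) = 194.0° ≈ 194°.

194°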